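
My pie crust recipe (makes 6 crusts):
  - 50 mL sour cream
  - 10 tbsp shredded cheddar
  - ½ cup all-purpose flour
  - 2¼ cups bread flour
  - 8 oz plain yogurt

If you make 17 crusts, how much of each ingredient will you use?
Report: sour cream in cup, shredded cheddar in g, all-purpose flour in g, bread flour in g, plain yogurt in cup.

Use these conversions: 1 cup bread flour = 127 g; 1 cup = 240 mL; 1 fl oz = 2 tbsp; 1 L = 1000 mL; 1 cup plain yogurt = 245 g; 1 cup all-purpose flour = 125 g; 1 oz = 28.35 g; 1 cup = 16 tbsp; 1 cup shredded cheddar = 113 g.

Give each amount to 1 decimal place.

Scaling factor: 17/6.
sour cream: 50 mL × 17/6 ÷ 240 mL/cup ≈ 0.6 cup
shredded cheddar: 10 tbsp × 17/6 ÷ 16 tbsp/cup × 113 g/cup ≈ 200.1 g
all-purpose flour: 0.5 cup × 17/6 × 125 g/cup ≈ 177.1 g
bread flour: 2.25 cup × 17/6 × 127 g/cup ≈ 809.6 g
plain yogurt: 8 oz × 17/6 × 28.35 g/oz ÷ 245 g/cup ≈ 2.6 cup

sour cream: 0.6 cup; shredded cheddar: 200.1 g; all-purpose flour: 177.1 g; bread flour: 809.6 g; plain yogurt: 2.6 cup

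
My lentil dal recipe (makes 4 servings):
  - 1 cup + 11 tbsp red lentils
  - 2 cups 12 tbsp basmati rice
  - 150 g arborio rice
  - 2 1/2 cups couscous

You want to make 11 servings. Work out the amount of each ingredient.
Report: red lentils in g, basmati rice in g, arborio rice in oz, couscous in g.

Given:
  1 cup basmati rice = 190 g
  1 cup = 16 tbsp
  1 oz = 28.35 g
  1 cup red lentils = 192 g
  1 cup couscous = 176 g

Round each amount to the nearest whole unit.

Scaling factor: 11/4 = 2.75.
red lentils: (1 cup + 11 tbsp = 1.6875 cup) × 11/4 × 192 g/cup = 891 g
basmati rice: (2 cup + 12 tbsp = 2.75 cup) × 11/4 × 190 g/cup ≈ 1437 g
arborio rice: 150 g × 11/4 ÷ 28.35 g/oz ≈ 15 oz
couscous: 2.5 cup × 11/4 × 176 g/cup = 1210 g

red lentils: 891 g; basmati rice: 1437 g; arborio rice: 15 oz; couscous: 1210 g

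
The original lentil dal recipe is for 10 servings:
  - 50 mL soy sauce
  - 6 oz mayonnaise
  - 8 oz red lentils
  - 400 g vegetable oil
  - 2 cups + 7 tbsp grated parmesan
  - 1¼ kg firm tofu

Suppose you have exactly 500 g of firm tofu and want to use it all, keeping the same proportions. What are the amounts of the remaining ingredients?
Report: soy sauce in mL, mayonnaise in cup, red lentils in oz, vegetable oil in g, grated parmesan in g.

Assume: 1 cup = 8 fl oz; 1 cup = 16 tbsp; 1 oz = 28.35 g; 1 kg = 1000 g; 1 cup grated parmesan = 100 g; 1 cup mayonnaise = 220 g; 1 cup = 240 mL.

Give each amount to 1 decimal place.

soy sauce: 20.0 mL; mayonnaise: 0.3 cup; red lentils: 3.2 oz; vegetable oil: 160.0 g; grated parmesan: 97.5 g

The original recipe has 1250 g of firm tofu, so the scaling factor is 500 ÷ 1250 = 2/5 = 0.4.
soy sauce: 50 mL × 2/5 = 20.0 mL
mayonnaise: 6 oz × 2/5 × 28.35 g/oz ÷ 220 g/cup ≈ 0.3 cup
red lentils: 8 oz × 2/5 = 3.2 oz
vegetable oil: 400 g × 2/5 = 160.0 g
grated parmesan: (2 cup + 7 tbsp = 2.4375 cup) × 2/5 × 100 g/cup = 97.5 g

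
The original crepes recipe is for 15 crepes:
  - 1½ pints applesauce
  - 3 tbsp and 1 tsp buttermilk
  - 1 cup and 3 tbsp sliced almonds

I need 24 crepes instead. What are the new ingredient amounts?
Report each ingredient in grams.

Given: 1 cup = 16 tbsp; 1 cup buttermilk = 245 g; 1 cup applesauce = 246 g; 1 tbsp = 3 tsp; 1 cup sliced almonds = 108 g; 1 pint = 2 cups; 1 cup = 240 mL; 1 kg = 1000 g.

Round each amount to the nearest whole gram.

applesauce: 1181 g; buttermilk: 82 g; sliced almonds: 205 g

Scaling factor: 24/15 = 8/5 = 1.6.
applesauce: 1.5 pint × 8/5 × 2 cup/pint × 246 g/cup ≈ 1181 g
buttermilk: (3 tbsp + 1 tsp = 10/3 tbsp) × 8/5 ÷ 16 tbsp/cup × 245 g/cup ≈ 82 g
sliced almonds: (1 cup + 3 tbsp = 1.1875 cup) × 8/5 × 108 g/cup ≈ 205 g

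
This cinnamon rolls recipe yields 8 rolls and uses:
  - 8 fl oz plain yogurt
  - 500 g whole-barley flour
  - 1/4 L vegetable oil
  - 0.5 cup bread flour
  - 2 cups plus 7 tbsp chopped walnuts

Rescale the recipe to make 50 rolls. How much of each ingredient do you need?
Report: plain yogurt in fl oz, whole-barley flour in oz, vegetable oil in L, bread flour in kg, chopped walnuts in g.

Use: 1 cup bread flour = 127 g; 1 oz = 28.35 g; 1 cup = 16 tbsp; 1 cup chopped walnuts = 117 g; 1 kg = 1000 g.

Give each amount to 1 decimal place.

Scaling factor: 50/8 = 25/4 = 6.25.
plain yogurt: 8 fl oz × 25/4 = 50.0 fl oz
whole-barley flour: 500 g × 25/4 ÷ 28.35 g/oz ≈ 110.2 oz
vegetable oil: 0.25 L × 25/4 ≈ 1.6 L
bread flour: 0.5 cup × 25/4 × 127 g/cup ÷ 1000 g/kg ≈ 0.4 kg
chopped walnuts: (2 cup + 7 tbsp = 2.4375 cup) × 25/4 × 117 g/cup ≈ 1782.4 g

plain yogurt: 50.0 fl oz; whole-barley flour: 110.2 oz; vegetable oil: 1.6 L; bread flour: 0.4 kg; chopped walnuts: 1782.4 g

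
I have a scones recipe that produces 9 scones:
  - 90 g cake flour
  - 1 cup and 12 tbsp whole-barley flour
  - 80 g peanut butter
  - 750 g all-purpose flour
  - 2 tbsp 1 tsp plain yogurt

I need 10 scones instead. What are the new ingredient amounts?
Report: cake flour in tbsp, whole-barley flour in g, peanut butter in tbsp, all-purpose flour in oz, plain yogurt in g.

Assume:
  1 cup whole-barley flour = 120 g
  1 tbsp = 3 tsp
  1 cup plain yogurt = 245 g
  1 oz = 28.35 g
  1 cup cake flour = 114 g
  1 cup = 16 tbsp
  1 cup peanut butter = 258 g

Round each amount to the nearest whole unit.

cake flour: 14 tbsp; whole-barley flour: 233 g; peanut butter: 6 tbsp; all-purpose flour: 29 oz; plain yogurt: 40 g

Scaling factor: 10/9.
cake flour: 90 g × 10/9 ÷ 114 g/cup × 16 tbsp/cup ≈ 14 tbsp
whole-barley flour: (1 cup + 12 tbsp = 1.75 cup) × 10/9 × 120 g/cup ≈ 233 g
peanut butter: 80 g × 10/9 ÷ 258 g/cup × 16 tbsp/cup ≈ 6 tbsp
all-purpose flour: 750 g × 10/9 ÷ 28.35 g/oz ≈ 29 oz
plain yogurt: (2 tbsp + 1 tsp = 7/3 tbsp) × 10/9 ÷ 16 tbsp/cup × 245 g/cup ≈ 40 g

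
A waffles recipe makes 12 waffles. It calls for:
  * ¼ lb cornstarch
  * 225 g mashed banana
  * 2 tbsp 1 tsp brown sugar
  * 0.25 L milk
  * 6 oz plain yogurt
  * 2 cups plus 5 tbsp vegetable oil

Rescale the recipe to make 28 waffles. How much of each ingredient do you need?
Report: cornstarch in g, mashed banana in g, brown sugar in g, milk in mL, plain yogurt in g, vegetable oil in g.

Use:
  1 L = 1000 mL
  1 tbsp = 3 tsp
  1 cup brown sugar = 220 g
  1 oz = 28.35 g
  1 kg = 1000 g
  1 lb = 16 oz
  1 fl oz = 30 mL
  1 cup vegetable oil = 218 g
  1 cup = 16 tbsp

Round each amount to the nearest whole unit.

cornstarch: 265 g; mashed banana: 525 g; brown sugar: 75 g; milk: 583 mL; plain yogurt: 397 g; vegetable oil: 1176 g

Scaling factor: 28/12 = 7/3.
cornstarch: 0.25 lb × 7/3 × 16 oz/lb × 28.35 g/oz ≈ 265 g
mashed banana: 225 g × 7/3 = 525 g
brown sugar: (2 tbsp + 1 tsp = 7/3 tbsp) × 7/3 ÷ 16 tbsp/cup × 220 g/cup ≈ 75 g
milk: 0.25 L × 7/3 × 1000 mL/L ≈ 583 mL
plain yogurt: 6 oz × 7/3 × 28.35 g/oz ≈ 397 g
vegetable oil: (2 cup + 5 tbsp = 2.3125 cup) × 7/3 × 218 g/cup ≈ 1176 g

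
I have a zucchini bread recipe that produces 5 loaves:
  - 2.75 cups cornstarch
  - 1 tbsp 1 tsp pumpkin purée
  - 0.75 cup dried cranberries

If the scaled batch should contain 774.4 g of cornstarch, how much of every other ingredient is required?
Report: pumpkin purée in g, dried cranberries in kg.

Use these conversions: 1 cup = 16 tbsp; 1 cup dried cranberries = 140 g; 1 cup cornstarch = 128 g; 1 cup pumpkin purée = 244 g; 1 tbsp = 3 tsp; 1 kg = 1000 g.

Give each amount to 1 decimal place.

pumpkin purée: 44.7 g; dried cranberries: 0.2 kg

The original recipe has 352 g of cornstarch, so the scaling factor is 774.4 ÷ 352 = 11/5 = 2.2.
pumpkin purée: (1 tbsp + 1 tsp = 4/3 tbsp) × 11/5 ÷ 16 tbsp/cup × 244 g/cup ≈ 44.7 g
dried cranberries: 0.75 cup × 11/5 × 140 g/cup ÷ 1000 g/kg ≈ 0.2 kg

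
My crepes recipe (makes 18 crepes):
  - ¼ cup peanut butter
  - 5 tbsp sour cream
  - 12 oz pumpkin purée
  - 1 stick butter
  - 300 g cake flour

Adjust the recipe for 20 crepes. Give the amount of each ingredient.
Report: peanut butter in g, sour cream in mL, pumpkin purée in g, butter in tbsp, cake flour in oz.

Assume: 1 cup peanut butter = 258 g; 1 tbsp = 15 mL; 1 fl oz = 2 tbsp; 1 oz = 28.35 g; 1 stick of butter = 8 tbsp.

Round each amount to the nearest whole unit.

peanut butter: 72 g; sour cream: 83 mL; pumpkin purée: 378 g; butter: 9 tbsp; cake flour: 12 oz

Scaling factor: 20/18 = 10/9.
peanut butter: 0.25 cup × 10/9 × 258 g/cup ≈ 72 g
sour cream: 5 tbsp × 10/9 × 15 mL/tbsp ≈ 83 mL
pumpkin purée: 12 oz × 10/9 × 28.35 g/oz = 378 g
butter: 1 stick × 10/9 × 8 tbsp/stick ≈ 9 tbsp
cake flour: 300 g × 10/9 ÷ 28.35 g/oz ≈ 12 oz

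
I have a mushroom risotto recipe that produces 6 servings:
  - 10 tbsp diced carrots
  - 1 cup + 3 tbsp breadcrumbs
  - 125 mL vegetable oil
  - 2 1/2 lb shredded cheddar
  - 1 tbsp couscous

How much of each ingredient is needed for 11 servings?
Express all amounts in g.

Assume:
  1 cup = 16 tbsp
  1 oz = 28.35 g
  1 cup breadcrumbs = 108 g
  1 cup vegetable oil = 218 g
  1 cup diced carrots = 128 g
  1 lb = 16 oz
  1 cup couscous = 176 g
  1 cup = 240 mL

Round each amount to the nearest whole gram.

diced carrots: 147 g; breadcrumbs: 235 g; vegetable oil: 208 g; shredded cheddar: 2079 g; couscous: 20 g

Scaling factor: 11/6.
diced carrots: 10 tbsp × 11/6 ÷ 16 tbsp/cup × 128 g/cup ≈ 147 g
breadcrumbs: (1 cup + 3 tbsp = 1.1875 cup) × 11/6 × 108 g/cup ≈ 235 g
vegetable oil: 125 mL × 11/6 ÷ 240 mL/cup × 218 g/cup ≈ 208 g
shredded cheddar: 2.5 lb × 11/6 × 16 oz/lb × 28.35 g/oz = 2079 g
couscous: 1 tbsp × 11/6 ÷ 16 tbsp/cup × 176 g/cup ≈ 20 g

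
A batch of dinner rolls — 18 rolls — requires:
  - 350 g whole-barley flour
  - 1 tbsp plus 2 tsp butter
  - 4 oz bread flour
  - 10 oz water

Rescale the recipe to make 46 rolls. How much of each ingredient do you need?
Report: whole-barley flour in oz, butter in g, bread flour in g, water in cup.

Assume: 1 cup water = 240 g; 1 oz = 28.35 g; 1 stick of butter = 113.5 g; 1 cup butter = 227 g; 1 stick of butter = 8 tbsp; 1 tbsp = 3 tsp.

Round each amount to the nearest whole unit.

whole-barley flour: 32 oz; butter: 60 g; bread flour: 290 g; water: 3 cup

Scaling factor: 46/18 = 23/9.
whole-barley flour: 350 g × 23/9 ÷ 28.35 g/oz ≈ 32 oz
butter: (1 tbsp + 2 tsp = 5/3 tbsp) × 23/9 ÷ 8 tbsp/stick × 113.5 g/stick ≈ 60 g
bread flour: 4 oz × 23/9 × 28.35 g/oz ≈ 290 g
water: 10 oz × 23/9 × 28.35 g/oz ÷ 240 g/cup ≈ 3 cup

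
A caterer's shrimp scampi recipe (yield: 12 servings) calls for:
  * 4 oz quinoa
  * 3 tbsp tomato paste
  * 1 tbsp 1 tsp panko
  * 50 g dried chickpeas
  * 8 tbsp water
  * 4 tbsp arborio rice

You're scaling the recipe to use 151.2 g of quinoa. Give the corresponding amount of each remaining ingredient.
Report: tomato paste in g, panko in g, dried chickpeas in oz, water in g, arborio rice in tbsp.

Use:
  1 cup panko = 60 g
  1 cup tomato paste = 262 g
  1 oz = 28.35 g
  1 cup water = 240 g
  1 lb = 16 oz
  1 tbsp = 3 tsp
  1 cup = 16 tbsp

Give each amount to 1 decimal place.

The original recipe has 113.4 g of quinoa, so the scaling factor is 151.2 ÷ 113.4 = 4/3.
tomato paste: 3 tbsp × 4/3 ÷ 16 tbsp/cup × 262 g/cup = 65.5 g
panko: (1 tbsp + 1 tsp = 4/3 tbsp) × 4/3 ÷ 16 tbsp/cup × 60 g/cup ≈ 6.7 g
dried chickpeas: 50 g × 4/3 ÷ 28.35 g/oz ≈ 2.4 oz
water: 8 tbsp × 4/3 ÷ 16 tbsp/cup × 240 g/cup = 160.0 g
arborio rice: 4 tbsp × 4/3 ≈ 5.3 tbsp

tomato paste: 65.5 g; panko: 6.7 g; dried chickpeas: 2.4 oz; water: 160.0 g; arborio rice: 5.3 tbsp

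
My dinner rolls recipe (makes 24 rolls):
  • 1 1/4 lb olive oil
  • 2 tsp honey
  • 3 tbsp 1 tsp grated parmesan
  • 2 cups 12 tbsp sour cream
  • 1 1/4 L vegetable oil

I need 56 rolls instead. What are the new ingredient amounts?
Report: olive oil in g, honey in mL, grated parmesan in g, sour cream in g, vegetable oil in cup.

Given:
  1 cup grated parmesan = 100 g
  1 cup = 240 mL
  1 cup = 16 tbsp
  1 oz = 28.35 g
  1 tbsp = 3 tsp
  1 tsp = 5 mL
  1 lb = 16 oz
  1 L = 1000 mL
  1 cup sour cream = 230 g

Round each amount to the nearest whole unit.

Scaling factor: 56/24 = 7/3.
olive oil: 1.25 lb × 7/3 × 16 oz/lb × 28.35 g/oz = 1323 g
honey: 2 tsp × 7/3 × 5 mL/tsp ≈ 23 mL
grated parmesan: (3 tbsp + 1 tsp = 10/3 tbsp) × 7/3 ÷ 16 tbsp/cup × 100 g/cup ≈ 49 g
sour cream: (2 cup + 12 tbsp = 2.75 cup) × 7/3 × 230 g/cup ≈ 1476 g
vegetable oil: 1.25 L × 7/3 × 1000 mL/L ÷ 240 mL/cup ≈ 12 cup

olive oil: 1323 g; honey: 23 mL; grated parmesan: 49 g; sour cream: 1476 g; vegetable oil: 12 cup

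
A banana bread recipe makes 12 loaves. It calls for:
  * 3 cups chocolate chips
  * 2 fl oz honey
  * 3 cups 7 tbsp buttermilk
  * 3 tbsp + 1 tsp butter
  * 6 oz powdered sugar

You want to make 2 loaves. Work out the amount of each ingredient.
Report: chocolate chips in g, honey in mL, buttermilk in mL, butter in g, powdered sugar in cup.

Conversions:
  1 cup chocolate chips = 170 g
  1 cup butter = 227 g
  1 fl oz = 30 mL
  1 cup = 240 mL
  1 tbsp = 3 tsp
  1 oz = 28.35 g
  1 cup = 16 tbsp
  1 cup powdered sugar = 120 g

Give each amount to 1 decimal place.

chocolate chips: 85.0 g; honey: 10.0 mL; buttermilk: 137.5 mL; butter: 7.9 g; powdered sugar: 0.2 cup

Scaling factor: 2/12 = 1/6.
chocolate chips: 3 cup × 1/6 × 170 g/cup = 85.0 g
honey: 2 fl oz × 1/6 × 30 mL/fl oz = 10.0 mL
buttermilk: (3 cup + 7 tbsp = 3.4375 cup) × 1/6 × 240 mL/cup = 137.5 mL
butter: (3 tbsp + 1 tsp = 10/3 tbsp) × 1/6 ÷ 16 tbsp/cup × 227 g/cup ≈ 7.9 g
powdered sugar: 6 oz × 1/6 × 28.35 g/oz ÷ 120 g/cup ≈ 0.2 cup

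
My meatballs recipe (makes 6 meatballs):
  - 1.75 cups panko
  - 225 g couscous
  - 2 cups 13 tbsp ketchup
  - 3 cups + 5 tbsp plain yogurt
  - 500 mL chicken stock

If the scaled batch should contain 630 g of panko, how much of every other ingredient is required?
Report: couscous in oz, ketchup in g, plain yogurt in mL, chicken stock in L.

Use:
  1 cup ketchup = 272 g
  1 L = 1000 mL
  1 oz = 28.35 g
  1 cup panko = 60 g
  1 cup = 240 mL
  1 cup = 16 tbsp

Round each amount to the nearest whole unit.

The original recipe has 105 g of panko, so the scaling factor is 630 ÷ 105 = 6.
couscous: 225 g × 6 ÷ 28.35 g/oz ≈ 48 oz
ketchup: (2 cup + 13 tbsp = 2.8125 cup) × 6 × 272 g/cup = 4590 g
plain yogurt: (3 cup + 5 tbsp = 3.3125 cup) × 6 × 240 mL/cup = 4770 mL
chicken stock: 500 mL × 6 ÷ 1000 mL/L = 3 L

couscous: 48 oz; ketchup: 4590 g; plain yogurt: 4770 mL; chicken stock: 3 L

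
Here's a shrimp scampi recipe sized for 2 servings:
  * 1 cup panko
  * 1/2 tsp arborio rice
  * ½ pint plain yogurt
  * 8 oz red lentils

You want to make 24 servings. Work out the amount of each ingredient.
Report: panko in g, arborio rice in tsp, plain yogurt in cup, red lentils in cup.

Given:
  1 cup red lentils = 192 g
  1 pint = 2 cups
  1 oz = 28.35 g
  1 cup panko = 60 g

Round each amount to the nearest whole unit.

panko: 720 g; arborio rice: 6 tsp; plain yogurt: 12 cup; red lentils: 14 cup

Scaling factor: 24/2 = 12.
panko: 1 cup × 12 × 60 g/cup = 720 g
arborio rice: 0.5 tsp × 12 = 6 tsp
plain yogurt: 0.5 pint × 12 × 2 cup/pint = 12 cup
red lentils: 8 oz × 12 × 28.35 g/oz ÷ 192 g/cup ≈ 14 cup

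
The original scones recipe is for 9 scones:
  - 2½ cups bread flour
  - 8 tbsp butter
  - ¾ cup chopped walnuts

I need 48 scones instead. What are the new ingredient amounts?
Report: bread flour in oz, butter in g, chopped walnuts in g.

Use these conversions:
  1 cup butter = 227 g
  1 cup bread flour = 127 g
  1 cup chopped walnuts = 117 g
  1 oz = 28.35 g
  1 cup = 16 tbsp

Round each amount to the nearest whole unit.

bread flour: 60 oz; butter: 605 g; chopped walnuts: 468 g

Scaling factor: 48/9 = 16/3.
bread flour: 2.5 cup × 16/3 × 127 g/cup ÷ 28.35 g/oz ≈ 60 oz
butter: 8 tbsp × 16/3 ÷ 16 tbsp/cup × 227 g/cup ≈ 605 g
chopped walnuts: 0.75 cup × 16/3 × 117 g/cup = 468 g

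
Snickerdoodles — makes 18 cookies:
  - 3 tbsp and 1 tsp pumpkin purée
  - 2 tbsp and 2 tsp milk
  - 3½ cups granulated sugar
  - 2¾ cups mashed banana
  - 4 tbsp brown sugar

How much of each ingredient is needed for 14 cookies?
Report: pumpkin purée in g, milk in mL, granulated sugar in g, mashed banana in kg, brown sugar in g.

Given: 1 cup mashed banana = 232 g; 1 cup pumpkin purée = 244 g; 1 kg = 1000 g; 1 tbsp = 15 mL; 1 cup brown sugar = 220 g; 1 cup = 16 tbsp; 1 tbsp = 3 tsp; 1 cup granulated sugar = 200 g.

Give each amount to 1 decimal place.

Scaling factor: 14/18 = 7/9.
pumpkin purée: (3 tbsp + 1 tsp = 10/3 tbsp) × 7/9 ÷ 16 tbsp/cup × 244 g/cup ≈ 39.5 g
milk: (2 tbsp + 2 tsp = 8/3 tbsp) × 7/9 × 15 mL/tbsp ≈ 31.1 mL
granulated sugar: 3.5 cup × 7/9 × 200 g/cup ≈ 544.4 g
mashed banana: 2.75 cup × 7/9 × 232 g/cup ÷ 1000 g/kg ≈ 0.5 kg
brown sugar: 4 tbsp × 7/9 ÷ 16 tbsp/cup × 220 g/cup ≈ 42.8 g

pumpkin purée: 39.5 g; milk: 31.1 mL; granulated sugar: 544.4 g; mashed banana: 0.5 kg; brown sugar: 42.8 g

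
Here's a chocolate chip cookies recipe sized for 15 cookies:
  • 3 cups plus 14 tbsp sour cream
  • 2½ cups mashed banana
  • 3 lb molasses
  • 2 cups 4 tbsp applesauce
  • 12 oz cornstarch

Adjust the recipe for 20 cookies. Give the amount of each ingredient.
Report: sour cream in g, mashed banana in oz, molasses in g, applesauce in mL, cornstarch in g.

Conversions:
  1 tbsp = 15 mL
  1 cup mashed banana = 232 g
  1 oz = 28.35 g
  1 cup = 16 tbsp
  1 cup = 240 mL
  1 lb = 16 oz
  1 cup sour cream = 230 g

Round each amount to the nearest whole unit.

sour cream: 1188 g; mashed banana: 27 oz; molasses: 1814 g; applesauce: 720 mL; cornstarch: 454 g

Scaling factor: 20/15 = 4/3.
sour cream: (3 cup + 14 tbsp = 3.875 cup) × 4/3 × 230 g/cup ≈ 1188 g
mashed banana: 2.5 cup × 4/3 × 232 g/cup ÷ 28.35 g/oz ≈ 27 oz
molasses: 3 lb × 4/3 × 16 oz/lb × 28.35 g/oz ≈ 1814 g
applesauce: (2 cup + 4 tbsp = 2.25 cup) × 4/3 × 240 mL/cup = 720 mL
cornstarch: 12 oz × 4/3 × 28.35 g/oz ≈ 454 g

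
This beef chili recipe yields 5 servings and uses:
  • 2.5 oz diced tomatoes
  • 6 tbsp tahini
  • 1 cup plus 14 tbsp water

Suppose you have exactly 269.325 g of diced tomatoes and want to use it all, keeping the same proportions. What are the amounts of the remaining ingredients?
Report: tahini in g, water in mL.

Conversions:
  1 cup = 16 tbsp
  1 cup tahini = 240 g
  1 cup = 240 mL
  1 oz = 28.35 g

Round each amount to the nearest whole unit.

The original recipe has 70.875 g of diced tomatoes, so the scaling factor is 269.325 ÷ 70.875 = 19/5 = 3.8.
tahini: 6 tbsp × 19/5 ÷ 16 tbsp/cup × 240 g/cup = 342 g
water: (1 cup + 14 tbsp = 1.875 cup) × 19/5 × 240 mL/cup = 1710 mL

tahini: 342 g; water: 1710 mL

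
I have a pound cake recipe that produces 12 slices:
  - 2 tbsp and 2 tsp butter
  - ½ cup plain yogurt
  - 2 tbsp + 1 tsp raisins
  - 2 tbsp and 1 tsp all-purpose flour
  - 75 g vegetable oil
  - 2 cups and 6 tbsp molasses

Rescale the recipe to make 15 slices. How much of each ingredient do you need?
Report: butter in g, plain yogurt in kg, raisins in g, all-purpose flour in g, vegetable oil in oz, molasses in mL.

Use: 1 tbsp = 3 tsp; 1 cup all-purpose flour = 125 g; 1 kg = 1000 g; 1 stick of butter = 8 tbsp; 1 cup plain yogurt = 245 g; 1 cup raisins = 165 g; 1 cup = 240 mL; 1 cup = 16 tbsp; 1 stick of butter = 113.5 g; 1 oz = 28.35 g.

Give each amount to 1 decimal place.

Scaling factor: 15/12 = 5/4 = 1.25.
butter: (2 tbsp + 2 tsp = 8/3 tbsp) × 5/4 ÷ 8 tbsp/stick × 113.5 g/stick ≈ 47.3 g
plain yogurt: 0.5 cup × 5/4 × 245 g/cup ÷ 1000 g/kg ≈ 0.2 kg
raisins: (2 tbsp + 1 tsp = 7/3 tbsp) × 5/4 ÷ 16 tbsp/cup × 165 g/cup ≈ 30.1 g
all-purpose flour: (2 tbsp + 1 tsp = 7/3 tbsp) × 5/4 ÷ 16 tbsp/cup × 125 g/cup ≈ 22.8 g
vegetable oil: 75 g × 5/4 ÷ 28.35 g/oz ≈ 3.3 oz
molasses: (2 cup + 6 tbsp = 2.375 cup) × 5/4 × 240 mL/cup = 712.5 mL

butter: 47.3 g; plain yogurt: 0.2 kg; raisins: 30.1 g; all-purpose flour: 22.8 g; vegetable oil: 3.3 oz; molasses: 712.5 mL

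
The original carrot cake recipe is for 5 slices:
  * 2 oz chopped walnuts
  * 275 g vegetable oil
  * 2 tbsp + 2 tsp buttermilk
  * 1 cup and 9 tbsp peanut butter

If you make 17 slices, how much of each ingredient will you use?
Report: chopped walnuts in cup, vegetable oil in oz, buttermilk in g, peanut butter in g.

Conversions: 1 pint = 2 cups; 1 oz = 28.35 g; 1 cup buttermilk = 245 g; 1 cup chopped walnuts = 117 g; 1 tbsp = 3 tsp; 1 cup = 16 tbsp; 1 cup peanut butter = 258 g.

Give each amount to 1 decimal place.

chopped walnuts: 1.6 cup; vegetable oil: 33.0 oz; buttermilk: 138.8 g; peanut butter: 1370.6 g

Scaling factor: 17/5 = 3.4.
chopped walnuts: 2 oz × 17/5 × 28.35 g/oz ÷ 117 g/cup ≈ 1.6 cup
vegetable oil: 275 g × 17/5 ÷ 28.35 g/oz ≈ 33.0 oz
buttermilk: (2 tbsp + 2 tsp = 8/3 tbsp) × 17/5 ÷ 16 tbsp/cup × 245 g/cup ≈ 138.8 g
peanut butter: (1 cup + 9 tbsp = 1.5625 cup) × 17/5 × 258 g/cup ≈ 1370.6 g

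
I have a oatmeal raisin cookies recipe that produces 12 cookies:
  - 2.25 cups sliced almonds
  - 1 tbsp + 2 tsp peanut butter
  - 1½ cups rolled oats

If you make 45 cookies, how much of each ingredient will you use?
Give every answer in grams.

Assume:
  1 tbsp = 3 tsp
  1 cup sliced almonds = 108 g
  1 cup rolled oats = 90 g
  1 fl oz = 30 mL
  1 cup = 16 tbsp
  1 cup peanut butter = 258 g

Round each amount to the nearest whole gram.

Scaling factor: 45/12 = 15/4 = 3.75.
sliced almonds: 2.25 cup × 15/4 × 108 g/cup ≈ 911 g
peanut butter: (1 tbsp + 2 tsp = 5/3 tbsp) × 15/4 ÷ 16 tbsp/cup × 258 g/cup ≈ 101 g
rolled oats: 1.5 cup × 15/4 × 90 g/cup ≈ 506 g

sliced almonds: 911 g; peanut butter: 101 g; rolled oats: 506 g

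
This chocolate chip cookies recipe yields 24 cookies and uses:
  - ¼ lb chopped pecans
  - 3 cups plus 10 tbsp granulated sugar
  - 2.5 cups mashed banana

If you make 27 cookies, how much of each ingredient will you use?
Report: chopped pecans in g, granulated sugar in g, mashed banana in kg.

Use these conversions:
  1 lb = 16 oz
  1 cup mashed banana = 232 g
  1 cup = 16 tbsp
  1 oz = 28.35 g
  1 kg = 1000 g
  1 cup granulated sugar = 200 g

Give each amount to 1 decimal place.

chopped pecans: 127.6 g; granulated sugar: 815.6 g; mashed banana: 0.7 kg

Scaling factor: 27/24 = 9/8 = 1.125.
chopped pecans: 0.25 lb × 9/8 × 16 oz/lb × 28.35 g/oz ≈ 127.6 g
granulated sugar: (3 cup + 10 tbsp = 3.625 cup) × 9/8 × 200 g/cup ≈ 815.6 g
mashed banana: 2.5 cup × 9/8 × 232 g/cup ÷ 1000 g/kg ≈ 0.7 kg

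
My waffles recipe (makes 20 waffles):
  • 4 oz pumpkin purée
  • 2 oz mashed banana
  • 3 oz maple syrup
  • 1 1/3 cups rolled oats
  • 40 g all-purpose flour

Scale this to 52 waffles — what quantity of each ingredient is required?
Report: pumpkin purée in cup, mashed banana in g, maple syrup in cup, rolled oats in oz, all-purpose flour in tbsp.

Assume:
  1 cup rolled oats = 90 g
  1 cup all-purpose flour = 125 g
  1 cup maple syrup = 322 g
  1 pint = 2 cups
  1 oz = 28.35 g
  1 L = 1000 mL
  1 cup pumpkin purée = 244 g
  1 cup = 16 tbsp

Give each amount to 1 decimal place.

pumpkin purée: 1.2 cup; mashed banana: 147.4 g; maple syrup: 0.7 cup; rolled oats: 11.0 oz; all-purpose flour: 13.3 tbsp

Scaling factor: 52/20 = 13/5 = 2.6.
pumpkin purée: 4 oz × 13/5 × 28.35 g/oz ÷ 244 g/cup ≈ 1.2 cup
mashed banana: 2 oz × 13/5 × 28.35 g/oz ≈ 147.4 g
maple syrup: 3 oz × 13/5 × 28.35 g/oz ÷ 322 g/cup ≈ 0.7 cup
rolled oats: 4/3 cup × 13/5 × 90 g/cup ÷ 28.35 g/oz ≈ 11.0 oz
all-purpose flour: 40 g × 13/5 ÷ 125 g/cup × 16 tbsp/cup ≈ 13.3 tbsp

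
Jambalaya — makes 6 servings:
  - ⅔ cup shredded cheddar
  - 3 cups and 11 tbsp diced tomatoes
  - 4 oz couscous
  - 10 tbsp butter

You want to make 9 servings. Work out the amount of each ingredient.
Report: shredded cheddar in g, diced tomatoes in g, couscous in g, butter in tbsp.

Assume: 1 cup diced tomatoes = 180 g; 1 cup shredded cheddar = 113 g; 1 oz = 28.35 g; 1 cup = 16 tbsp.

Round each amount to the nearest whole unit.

Scaling factor: 9/6 = 3/2 = 1.5.
shredded cheddar: 2/3 cup × 3/2 × 113 g/cup = 113 g
diced tomatoes: (3 cup + 11 tbsp = 3.6875 cup) × 3/2 × 180 g/cup ≈ 996 g
couscous: 4 oz × 3/2 × 28.35 g/oz ≈ 170 g
butter: 10 tbsp × 3/2 = 15 tbsp

shredded cheddar: 113 g; diced tomatoes: 996 g; couscous: 170 g; butter: 15 tbsp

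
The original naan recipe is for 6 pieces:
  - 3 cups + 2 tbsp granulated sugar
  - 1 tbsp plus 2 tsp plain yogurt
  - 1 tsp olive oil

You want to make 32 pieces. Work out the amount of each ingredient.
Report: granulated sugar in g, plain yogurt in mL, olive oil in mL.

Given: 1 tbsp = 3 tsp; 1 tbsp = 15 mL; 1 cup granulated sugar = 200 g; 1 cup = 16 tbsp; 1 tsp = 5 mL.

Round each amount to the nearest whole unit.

granulated sugar: 3333 g; plain yogurt: 133 mL; olive oil: 27 mL

Scaling factor: 32/6 = 16/3.
granulated sugar: (3 cup + 2 tbsp = 3.125 cup) × 16/3 × 200 g/cup ≈ 3333 g
plain yogurt: (1 tbsp + 2 tsp = 5/3 tbsp) × 16/3 × 15 mL/tbsp ≈ 133 mL
olive oil: 1 tsp × 16/3 × 5 mL/tsp ≈ 27 mL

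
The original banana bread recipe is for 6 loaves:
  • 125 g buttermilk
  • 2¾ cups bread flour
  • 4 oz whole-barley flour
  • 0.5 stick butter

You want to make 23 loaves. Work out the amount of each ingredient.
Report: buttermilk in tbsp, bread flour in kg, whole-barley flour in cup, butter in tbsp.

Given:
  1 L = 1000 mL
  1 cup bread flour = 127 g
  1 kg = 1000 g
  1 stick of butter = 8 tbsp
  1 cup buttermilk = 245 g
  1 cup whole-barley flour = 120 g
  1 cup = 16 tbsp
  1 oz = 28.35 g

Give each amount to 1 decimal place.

buttermilk: 31.3 tbsp; bread flour: 1.3 kg; whole-barley flour: 3.6 cup; butter: 15.3 tbsp

Scaling factor: 23/6.
buttermilk: 125 g × 23/6 ÷ 245 g/cup × 16 tbsp/cup ≈ 31.3 tbsp
bread flour: 2.75 cup × 23/6 × 127 g/cup ÷ 1000 g/kg ≈ 1.3 kg
whole-barley flour: 4 oz × 23/6 × 28.35 g/oz ÷ 120 g/cup ≈ 3.6 cup
butter: 0.5 stick × 23/6 × 8 tbsp/stick ≈ 15.3 tbsp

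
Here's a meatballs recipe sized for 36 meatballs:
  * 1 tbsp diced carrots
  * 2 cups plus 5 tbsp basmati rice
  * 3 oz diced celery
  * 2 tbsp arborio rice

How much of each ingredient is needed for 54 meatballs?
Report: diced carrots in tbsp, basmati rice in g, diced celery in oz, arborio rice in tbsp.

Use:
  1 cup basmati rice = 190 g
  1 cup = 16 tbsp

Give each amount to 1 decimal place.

diced carrots: 1.5 tbsp; basmati rice: 659.1 g; diced celery: 4.5 oz; arborio rice: 3.0 tbsp

Scaling factor: 54/36 = 3/2 = 1.5.
diced carrots: 1 tbsp × 3/2 = 1.5 tbsp
basmati rice: (2 cup + 5 tbsp = 2.3125 cup) × 3/2 × 190 g/cup ≈ 659.1 g
diced celery: 3 oz × 3/2 = 4.5 oz
arborio rice: 2 tbsp × 3/2 = 3.0 tbsp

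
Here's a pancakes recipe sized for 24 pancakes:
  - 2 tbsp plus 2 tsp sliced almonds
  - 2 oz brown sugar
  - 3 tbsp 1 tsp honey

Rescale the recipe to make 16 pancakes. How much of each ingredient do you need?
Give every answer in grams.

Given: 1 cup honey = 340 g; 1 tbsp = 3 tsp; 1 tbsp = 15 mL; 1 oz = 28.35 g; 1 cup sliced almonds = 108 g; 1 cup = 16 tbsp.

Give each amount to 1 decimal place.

Scaling factor: 16/24 = 2/3.
sliced almonds: (2 tbsp + 2 tsp = 8/3 tbsp) × 2/3 ÷ 16 tbsp/cup × 108 g/cup = 12.0 g
brown sugar: 2 oz × 2/3 × 28.35 g/oz = 37.8 g
honey: (3 tbsp + 1 tsp = 10/3 tbsp) × 2/3 ÷ 16 tbsp/cup × 340 g/cup ≈ 47.2 g

sliced almonds: 12.0 g; brown sugar: 37.8 g; honey: 47.2 g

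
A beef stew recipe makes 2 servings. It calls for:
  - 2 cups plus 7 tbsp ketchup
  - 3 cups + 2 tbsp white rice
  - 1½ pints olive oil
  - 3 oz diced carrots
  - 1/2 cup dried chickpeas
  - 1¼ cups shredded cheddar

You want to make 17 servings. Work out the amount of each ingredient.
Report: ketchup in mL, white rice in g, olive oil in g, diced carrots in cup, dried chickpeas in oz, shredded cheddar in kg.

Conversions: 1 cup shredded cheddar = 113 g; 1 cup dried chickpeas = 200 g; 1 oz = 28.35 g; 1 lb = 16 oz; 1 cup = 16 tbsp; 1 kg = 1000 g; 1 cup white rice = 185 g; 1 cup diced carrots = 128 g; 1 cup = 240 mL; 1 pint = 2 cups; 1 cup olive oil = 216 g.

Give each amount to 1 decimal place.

ketchup: 4972.5 mL; white rice: 4914.1 g; olive oil: 5508.0 g; diced carrots: 5.6 cup; dried chickpeas: 30.0 oz; shredded cheddar: 1.2 kg

Scaling factor: 17/2 = 8.5.
ketchup: (2 cup + 7 tbsp = 2.4375 cup) × 17/2 × 240 mL/cup = 4972.5 mL
white rice: (3 cup + 2 tbsp = 3.125 cup) × 17/2 × 185 g/cup ≈ 4914.1 g
olive oil: 1.5 pint × 17/2 × 2 cup/pint × 216 g/cup = 5508.0 g
diced carrots: 3 oz × 17/2 × 28.35 g/oz ÷ 128 g/cup ≈ 5.6 cup
dried chickpeas: 0.5 cup × 17/2 × 200 g/cup ÷ 28.35 g/oz ≈ 30.0 oz
shredded cheddar: 1.25 cup × 17/2 × 113 g/cup ÷ 1000 g/kg ≈ 1.2 kg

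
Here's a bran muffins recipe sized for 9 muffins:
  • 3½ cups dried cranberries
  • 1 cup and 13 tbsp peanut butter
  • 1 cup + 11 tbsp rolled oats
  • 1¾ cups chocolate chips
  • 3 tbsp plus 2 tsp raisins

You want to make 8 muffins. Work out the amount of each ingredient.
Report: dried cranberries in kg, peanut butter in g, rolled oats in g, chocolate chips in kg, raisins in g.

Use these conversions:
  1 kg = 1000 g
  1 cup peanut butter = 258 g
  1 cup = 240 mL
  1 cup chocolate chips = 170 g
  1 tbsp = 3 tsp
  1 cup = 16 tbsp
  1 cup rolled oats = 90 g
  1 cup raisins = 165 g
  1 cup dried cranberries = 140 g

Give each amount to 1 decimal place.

Scaling factor: 8/9.
dried cranberries: 3.5 cup × 8/9 × 140 g/cup ÷ 1000 g/kg ≈ 0.4 kg
peanut butter: (1 cup + 13 tbsp = 1.8125 cup) × 8/9 × 258 g/cup ≈ 415.7 g
rolled oats: (1 cup + 11 tbsp = 1.6875 cup) × 8/9 × 90 g/cup = 135.0 g
chocolate chips: 1.75 cup × 8/9 × 170 g/cup ÷ 1000 g/kg ≈ 0.3 kg
raisins: (3 tbsp + 2 tsp = 11/3 tbsp) × 8/9 ÷ 16 tbsp/cup × 165 g/cup ≈ 33.6 g

dried cranberries: 0.4 kg; peanut butter: 415.7 g; rolled oats: 135.0 g; chocolate chips: 0.3 kg; raisins: 33.6 g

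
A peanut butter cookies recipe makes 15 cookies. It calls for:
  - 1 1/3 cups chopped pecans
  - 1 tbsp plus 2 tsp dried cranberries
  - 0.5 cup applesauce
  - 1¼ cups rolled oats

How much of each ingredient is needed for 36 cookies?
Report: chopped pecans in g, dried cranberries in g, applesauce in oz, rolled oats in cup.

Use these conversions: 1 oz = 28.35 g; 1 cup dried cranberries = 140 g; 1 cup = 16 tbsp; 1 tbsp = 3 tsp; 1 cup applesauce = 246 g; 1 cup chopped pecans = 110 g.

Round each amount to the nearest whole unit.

Scaling factor: 36/15 = 12/5 = 2.4.
chopped pecans: 4/3 cup × 12/5 × 110 g/cup = 352 g
dried cranberries: (1 tbsp + 2 tsp = 5/3 tbsp) × 12/5 ÷ 16 tbsp/cup × 140 g/cup = 35 g
applesauce: 0.5 cup × 12/5 × 246 g/cup ÷ 28.35 g/oz ≈ 10 oz
rolled oats: 1.25 cup × 12/5 = 3 cup

chopped pecans: 352 g; dried cranberries: 35 g; applesauce: 10 oz; rolled oats: 3 cup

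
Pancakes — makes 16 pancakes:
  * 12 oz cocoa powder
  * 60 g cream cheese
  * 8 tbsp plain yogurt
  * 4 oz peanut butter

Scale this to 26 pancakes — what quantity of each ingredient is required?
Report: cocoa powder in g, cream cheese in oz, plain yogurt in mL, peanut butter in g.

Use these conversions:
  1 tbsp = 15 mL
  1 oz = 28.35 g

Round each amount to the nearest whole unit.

Scaling factor: 26/16 = 13/8 = 1.625.
cocoa powder: 12 oz × 13/8 × 28.35 g/oz ≈ 553 g
cream cheese: 60 g × 13/8 ÷ 28.35 g/oz ≈ 3 oz
plain yogurt: 8 tbsp × 13/8 × 15 mL/tbsp = 195 mL
peanut butter: 4 oz × 13/8 × 28.35 g/oz ≈ 184 g

cocoa powder: 553 g; cream cheese: 3 oz; plain yogurt: 195 mL; peanut butter: 184 g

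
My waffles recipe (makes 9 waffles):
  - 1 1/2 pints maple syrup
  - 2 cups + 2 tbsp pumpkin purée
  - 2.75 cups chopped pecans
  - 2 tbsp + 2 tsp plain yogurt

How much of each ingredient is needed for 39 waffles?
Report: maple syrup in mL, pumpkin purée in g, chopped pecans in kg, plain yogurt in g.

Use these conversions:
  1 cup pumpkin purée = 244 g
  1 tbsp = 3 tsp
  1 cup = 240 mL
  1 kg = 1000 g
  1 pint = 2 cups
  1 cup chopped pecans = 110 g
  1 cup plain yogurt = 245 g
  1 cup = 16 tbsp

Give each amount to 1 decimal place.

maple syrup: 3120.0 mL; pumpkin purée: 2246.8 g; chopped pecans: 1.3 kg; plain yogurt: 176.9 g

Scaling factor: 39/9 = 13/3.
maple syrup: 1.5 pint × 13/3 × 2 cup/pint × 240 mL/cup = 3120.0 mL
pumpkin purée: (2 cup + 2 tbsp = 2.125 cup) × 13/3 × 244 g/cup ≈ 2246.8 g
chopped pecans: 2.75 cup × 13/3 × 110 g/cup ÷ 1000 g/kg ≈ 1.3 kg
plain yogurt: (2 tbsp + 2 tsp = 8/3 tbsp) × 13/3 ÷ 16 tbsp/cup × 245 g/cup ≈ 176.9 g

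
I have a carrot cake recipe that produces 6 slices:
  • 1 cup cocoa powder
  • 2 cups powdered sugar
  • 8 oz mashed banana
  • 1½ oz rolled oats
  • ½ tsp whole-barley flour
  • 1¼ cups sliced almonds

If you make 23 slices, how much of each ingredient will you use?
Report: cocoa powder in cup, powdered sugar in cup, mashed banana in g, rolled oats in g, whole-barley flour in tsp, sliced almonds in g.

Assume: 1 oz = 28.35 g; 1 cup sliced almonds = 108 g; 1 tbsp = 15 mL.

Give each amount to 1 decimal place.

Scaling factor: 23/6.
cocoa powder: 1 cup × 23/6 ≈ 3.8 cup
powdered sugar: 2 cup × 23/6 ≈ 7.7 cup
mashed banana: 8 oz × 23/6 × 28.35 g/oz = 869.4 g
rolled oats: 1.5 oz × 23/6 × 28.35 g/oz ≈ 163.0 g
whole-barley flour: 0.5 tsp × 23/6 ≈ 1.9 tsp
sliced almonds: 1.25 cup × 23/6 × 108 g/cup = 517.5 g

cocoa powder: 3.8 cup; powdered sugar: 7.7 cup; mashed banana: 869.4 g; rolled oats: 163.0 g; whole-barley flour: 1.9 tsp; sliced almonds: 517.5 g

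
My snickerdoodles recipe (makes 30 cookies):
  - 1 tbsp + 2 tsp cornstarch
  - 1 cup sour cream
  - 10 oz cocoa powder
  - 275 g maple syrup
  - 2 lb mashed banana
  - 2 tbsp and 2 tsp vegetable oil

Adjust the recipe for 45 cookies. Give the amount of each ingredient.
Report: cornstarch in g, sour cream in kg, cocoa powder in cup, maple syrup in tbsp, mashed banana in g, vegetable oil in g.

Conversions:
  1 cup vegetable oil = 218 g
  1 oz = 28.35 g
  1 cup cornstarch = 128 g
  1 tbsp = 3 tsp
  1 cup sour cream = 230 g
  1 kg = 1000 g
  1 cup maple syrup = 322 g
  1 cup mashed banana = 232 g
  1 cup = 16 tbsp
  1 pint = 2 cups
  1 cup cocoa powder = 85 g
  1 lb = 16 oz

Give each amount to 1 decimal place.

cornstarch: 20.0 g; sour cream: 0.3 kg; cocoa powder: 5.0 cup; maple syrup: 20.5 tbsp; mashed banana: 1360.8 g; vegetable oil: 54.5 g

Scaling factor: 45/30 = 3/2 = 1.5.
cornstarch: (1 tbsp + 2 tsp = 5/3 tbsp) × 3/2 ÷ 16 tbsp/cup × 128 g/cup = 20.0 g
sour cream: 1 cup × 3/2 × 230 g/cup ÷ 1000 g/kg ≈ 0.3 kg
cocoa powder: 10 oz × 3/2 × 28.35 g/oz ÷ 85 g/cup ≈ 5.0 cup
maple syrup: 275 g × 3/2 ÷ 322 g/cup × 16 tbsp/cup ≈ 20.5 tbsp
mashed banana: 2 lb × 3/2 × 16 oz/lb × 28.35 g/oz = 1360.8 g
vegetable oil: (2 tbsp + 2 tsp = 8/3 tbsp) × 3/2 ÷ 16 tbsp/cup × 218 g/cup = 54.5 g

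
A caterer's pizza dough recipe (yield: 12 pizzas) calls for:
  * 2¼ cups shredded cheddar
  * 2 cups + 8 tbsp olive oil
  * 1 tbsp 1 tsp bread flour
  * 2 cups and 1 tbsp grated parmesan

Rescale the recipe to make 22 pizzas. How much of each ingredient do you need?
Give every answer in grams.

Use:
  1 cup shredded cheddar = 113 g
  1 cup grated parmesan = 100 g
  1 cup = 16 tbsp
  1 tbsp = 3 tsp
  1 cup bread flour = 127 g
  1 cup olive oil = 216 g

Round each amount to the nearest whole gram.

shredded cheddar: 466 g; olive oil: 990 g; bread flour: 19 g; grated parmesan: 378 g

Scaling factor: 22/12 = 11/6.
shredded cheddar: 2.25 cup × 11/6 × 113 g/cup ≈ 466 g
olive oil: (2 cup + 8 tbsp = 2.5 cup) × 11/6 × 216 g/cup = 990 g
bread flour: (1 tbsp + 1 tsp = 4/3 tbsp) × 11/6 ÷ 16 tbsp/cup × 127 g/cup ≈ 19 g
grated parmesan: (2 cup + 1 tbsp = 2.0625 cup) × 11/6 × 100 g/cup ≈ 378 g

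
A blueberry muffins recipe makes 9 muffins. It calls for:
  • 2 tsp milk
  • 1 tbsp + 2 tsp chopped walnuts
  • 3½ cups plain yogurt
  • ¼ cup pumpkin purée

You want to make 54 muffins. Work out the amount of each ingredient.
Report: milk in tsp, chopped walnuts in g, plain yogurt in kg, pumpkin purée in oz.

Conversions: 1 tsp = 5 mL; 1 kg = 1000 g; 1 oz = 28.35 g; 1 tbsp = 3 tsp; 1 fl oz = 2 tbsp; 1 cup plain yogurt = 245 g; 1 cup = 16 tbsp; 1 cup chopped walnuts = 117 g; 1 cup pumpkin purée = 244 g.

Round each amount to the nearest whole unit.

milk: 12 tsp; chopped walnuts: 73 g; plain yogurt: 5 kg; pumpkin purée: 13 oz

Scaling factor: 54/9 = 6.
milk: 2 tsp × 6 = 12 tsp
chopped walnuts: (1 tbsp + 2 tsp = 5/3 tbsp) × 6 ÷ 16 tbsp/cup × 117 g/cup ≈ 73 g
plain yogurt: 3.5 cup × 6 × 245 g/cup ÷ 1000 g/kg ≈ 5 kg
pumpkin purée: 0.25 cup × 6 × 244 g/cup ÷ 28.35 g/oz ≈ 13 oz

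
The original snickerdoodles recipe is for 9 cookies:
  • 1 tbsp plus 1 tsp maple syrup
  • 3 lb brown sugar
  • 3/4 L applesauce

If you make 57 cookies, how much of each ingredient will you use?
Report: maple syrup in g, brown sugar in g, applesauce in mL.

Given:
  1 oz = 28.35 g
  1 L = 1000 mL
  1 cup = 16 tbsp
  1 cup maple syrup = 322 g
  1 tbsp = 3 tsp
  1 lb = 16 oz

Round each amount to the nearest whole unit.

maple syrup: 170 g; brown sugar: 8618 g; applesauce: 4750 mL

Scaling factor: 57/9 = 19/3.
maple syrup: (1 tbsp + 1 tsp = 4/3 tbsp) × 19/3 ÷ 16 tbsp/cup × 322 g/cup ≈ 170 g
brown sugar: 3 lb × 19/3 × 16 oz/lb × 28.35 g/oz ≈ 8618 g
applesauce: 0.75 L × 19/3 × 1000 mL/L = 4750 mL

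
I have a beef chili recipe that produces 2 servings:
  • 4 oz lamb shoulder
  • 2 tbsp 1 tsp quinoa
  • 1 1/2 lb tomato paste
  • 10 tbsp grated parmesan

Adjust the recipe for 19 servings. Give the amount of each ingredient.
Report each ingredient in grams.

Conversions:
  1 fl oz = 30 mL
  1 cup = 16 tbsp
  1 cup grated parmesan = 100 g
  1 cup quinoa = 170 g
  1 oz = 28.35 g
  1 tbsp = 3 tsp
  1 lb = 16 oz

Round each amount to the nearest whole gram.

lamb shoulder: 1077 g; quinoa: 236 g; tomato paste: 6464 g; grated parmesan: 594 g

Scaling factor: 19/2 = 9.5.
lamb shoulder: 4 oz × 19/2 × 28.35 g/oz ≈ 1077 g
quinoa: (2 tbsp + 1 tsp = 7/3 tbsp) × 19/2 ÷ 16 tbsp/cup × 170 g/cup ≈ 236 g
tomato paste: 1.5 lb × 19/2 × 16 oz/lb × 28.35 g/oz ≈ 6464 g
grated parmesan: 10 tbsp × 19/2 ÷ 16 tbsp/cup × 100 g/cup ≈ 594 g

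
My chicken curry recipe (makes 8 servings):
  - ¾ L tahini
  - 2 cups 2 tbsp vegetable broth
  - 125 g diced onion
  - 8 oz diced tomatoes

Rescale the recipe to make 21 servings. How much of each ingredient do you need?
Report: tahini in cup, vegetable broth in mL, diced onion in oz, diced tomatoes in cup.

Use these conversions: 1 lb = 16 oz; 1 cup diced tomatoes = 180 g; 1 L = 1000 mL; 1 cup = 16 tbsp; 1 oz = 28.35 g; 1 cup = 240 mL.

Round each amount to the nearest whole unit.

Scaling factor: 21/8 = 2.625.
tahini: 0.75 L × 21/8 × 1000 mL/L ÷ 240 mL/cup ≈ 8 cup
vegetable broth: (2 cup + 2 tbsp = 2.125 cup) × 21/8 × 240 mL/cup ≈ 1339 mL
diced onion: 125 g × 21/8 ÷ 28.35 g/oz ≈ 12 oz
diced tomatoes: 8 oz × 21/8 × 28.35 g/oz ÷ 180 g/cup ≈ 3 cup

tahini: 8 cup; vegetable broth: 1339 mL; diced onion: 12 oz; diced tomatoes: 3 cup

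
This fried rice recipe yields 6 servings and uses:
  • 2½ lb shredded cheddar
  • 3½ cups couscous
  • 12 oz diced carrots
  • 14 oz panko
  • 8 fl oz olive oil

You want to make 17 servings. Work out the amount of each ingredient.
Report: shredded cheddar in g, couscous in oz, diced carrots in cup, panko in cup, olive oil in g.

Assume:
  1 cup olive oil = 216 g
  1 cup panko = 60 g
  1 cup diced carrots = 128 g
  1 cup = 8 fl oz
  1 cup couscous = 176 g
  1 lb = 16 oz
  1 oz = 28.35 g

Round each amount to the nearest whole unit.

Scaling factor: 17/6.
shredded cheddar: 2.5 lb × 17/6 × 16 oz/lb × 28.35 g/oz = 3213 g
couscous: 3.5 cup × 17/6 × 176 g/cup ÷ 28.35 g/oz ≈ 62 oz
diced carrots: 12 oz × 17/6 × 28.35 g/oz ÷ 128 g/cup ≈ 8 cup
panko: 14 oz × 17/6 × 28.35 g/oz ÷ 60 g/cup ≈ 19 cup
olive oil: 8 fl oz × 17/6 ÷ 8 fl oz/cup × 216 g/cup = 612 g

shredded cheddar: 3213 g; couscous: 62 oz; diced carrots: 8 cup; panko: 19 cup; olive oil: 612 g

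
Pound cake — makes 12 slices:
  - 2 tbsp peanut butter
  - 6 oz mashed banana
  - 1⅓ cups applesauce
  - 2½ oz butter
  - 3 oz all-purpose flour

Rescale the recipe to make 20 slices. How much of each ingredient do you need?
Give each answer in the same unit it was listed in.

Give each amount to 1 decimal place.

peanut butter: 3.3 tbsp; mashed banana: 10.0 oz; applesauce: 2.2 cup; butter: 4.2 oz; all-purpose flour: 5.0 oz

Scaling factor: 20/12 = 5/3.
peanut butter: 2 tbsp × 5/3 ≈ 3.3 tbsp
mashed banana: 6 oz × 5/3 = 10.0 oz
applesauce: 4/3 cup × 5/3 ≈ 2.2 cup
butter: 2.5 oz × 5/3 ≈ 4.2 oz
all-purpose flour: 3 oz × 5/3 = 5.0 oz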